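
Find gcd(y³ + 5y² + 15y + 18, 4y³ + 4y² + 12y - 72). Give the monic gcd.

y² + 3y + 9

Repeated division with remainder:
  y³ + 5y² + 15y + 18 = (1/4)(4y³ + 4y² + 12y - 72) + (4y² + 12y + 36)
  4y³ + 4y² + 12y - 72 = (y - 2)(4y² + 12y + 36) + (0)
Last nonzero remainder: 4y² + 12y + 36. Dividing through by 4 gives the monic gcd y² + 3y + 9.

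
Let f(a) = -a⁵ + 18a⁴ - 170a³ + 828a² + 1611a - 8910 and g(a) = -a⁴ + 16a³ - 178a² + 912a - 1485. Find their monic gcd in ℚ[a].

Apply the Euclidean algorithm:
  -a⁵ + 18a⁴ - 170a³ + 828a² + 1611a - 8910 = (a - 2)(-a⁴ + 16a³ - 178a² + 912a - 1485) + (40a³ - 440a² + 4920a - 11880)
  -a⁴ + 16a³ - 178a² + 912a - 1485 = (-(1/40)a + 1/8)(40a³ - 440a² + 4920a - 11880) + (0)
Last nonzero remainder: 40a³ - 440a² + 4920a - 11880. Dividing through by 40 gives the monic gcd a³ - 11a² + 123a - 297.

a³ - 11a² + 123a - 297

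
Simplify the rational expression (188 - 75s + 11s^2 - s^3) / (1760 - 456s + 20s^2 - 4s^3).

(47 - 7s + s^2)/(440 - 4s + 4s^2)

Apply the Euclidean algorithm:
  -s^3 + 11s^2 - 75s + 188 = (1/4)(-4s^3 + 20s^2 - 456s + 1760) + (6s^2 + 39s - 252)
  -4s^3 + 20s^2 - 456s + 1760 = (-(2/3)s + 23/3)(6s^2 + 39s - 252) + (-923s + 3692)
  6s^2 + 39s - 252 = (-(6/923)s - 63/923)(-923s + 3692) + (0)
Last nonzero remainder: -923s + 3692. Dividing through by -923 gives the monic gcd s - 4.
Cancel s - 4 from numerator and denominator to get the reduced form.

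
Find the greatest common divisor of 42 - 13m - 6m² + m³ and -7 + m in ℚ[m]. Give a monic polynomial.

-7 + m

Apply the Euclidean algorithm:
  m³ - 6m² - 13m + 42 = (m² + m - 6)(m - 7) + (0)
The last nonzero remainder m - 7 is already monic.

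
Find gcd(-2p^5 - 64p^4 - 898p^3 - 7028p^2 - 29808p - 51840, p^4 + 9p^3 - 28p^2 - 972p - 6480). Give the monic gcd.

p^3 + 19p^2 + 162p + 648

Repeated division with remainder:
  -2p^5 - 64p^4 - 898p^3 - 7028p^2 - 29808p - 51840 = (-2p - 46)(p^4 + 9p^3 - 28p^2 - 972p - 6480) + (-540p^3 - 10260p^2 - 87480p - 349920)
  p^4 + 9p^3 - 28p^2 - 972p - 6480 = (-(1/540)p + 1/54)(-540p^3 - 10260p^2 - 87480p - 349920) + (0)
Last nonzero remainder: -540p^3 - 10260p^2 - 87480p - 349920. Dividing through by -540 gives the monic gcd p^3 + 19p^2 + 162p + 648.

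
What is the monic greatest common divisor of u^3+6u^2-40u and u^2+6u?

u

Repeated division with remainder:
  u^3+6u^2-40u = (u)(u^2+6u) + (-40u)
  u^2+6u = (-(1/40)u-3/20)(-40u) + (0)
Last nonzero remainder: -40u. Dividing through by -40 gives the monic gcd u.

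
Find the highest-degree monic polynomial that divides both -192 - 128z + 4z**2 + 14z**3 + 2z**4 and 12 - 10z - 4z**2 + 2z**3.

Apply the Euclidean algorithm:
  2z**4 + 14z**3 + 4z**2 - 128z - 192 = (z + 9)(2z**3 - 4z**2 - 10z + 12) + (50z**2 - 50z - 300)
  2z**3 - 4z**2 - 10z + 12 = ((1/25)z - 1/25)(50z**2 - 50z - 300) + (0)
Last nonzero remainder: 50z**2 - 50z - 300. Dividing through by 50 gives the monic gcd z**2 - z - 6.

-6 - z + z**2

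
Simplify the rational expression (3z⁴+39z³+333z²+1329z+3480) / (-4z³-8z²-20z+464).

(-3z²-21z-120)/(4z-16)

Apply the Euclidean algorithm:
  3z⁴+39z³+333z²+1329z+3480 = (-(3/4)z-33/4)(-4z³-8z²-20z+464) + (252z²+1512z+7308)
  -4z³-8z²-20z+464 = (-(1/63)z+4/63)(252z²+1512z+7308) + (0)
Last nonzero remainder: 252z²+1512z+7308. Dividing through by 252 gives the monic gcd z²+6z+29.
Cancel z²+6z+29 from numerator and denominator to get the reduced form.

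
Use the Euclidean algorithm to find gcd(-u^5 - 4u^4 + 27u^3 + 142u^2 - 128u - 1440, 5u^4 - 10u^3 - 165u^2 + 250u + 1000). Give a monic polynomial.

By polynomial division,
  -u^5 - 4u^4 + 27u^3 + 142u^2 - 128u - 1440 = (-(1/5)u - 6/5)(5u^4 - 10u^3 - 165u^2 + 250u + 1000) + (-18u^3 - 6u^2 + 372u - 240)
  5u^4 - 10u^3 - 165u^2 + 250u + 1000 = (-(5/18)u + 35/54)(-18u^3 - 6u^2 + 372u - 240) + (-(520/9)u^2 - (520/9)u + 10400/9)
  -18u^3 - 6u^2 + 372u - 240 = ((81/260)u - 27/130)(-(520/9)u^2 - (520/9)u + 10400/9) + (0)
Last nonzero remainder: -(520/9)u^2 - (520/9)u + 10400/9. Dividing through by -520/9 gives the monic gcd u^2 + u - 20.

u^2 + u - 20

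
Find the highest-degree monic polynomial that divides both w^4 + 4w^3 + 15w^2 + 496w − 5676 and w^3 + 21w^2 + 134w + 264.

By polynomial division,
  w^4 + 4w^3 + 15w^2 + 496w − 5676 = (w − 17)(w^3 + 21w^2 + 134w + 264) + (238w^2 + 2510w − 1188)
  w^3 + 21w^2 + 134w + 264 = ((1/238)w + 622/14161)(238w^2 + 2510w − 1188) + ((407040/14161)w + 4477440/14161)
  238w^2 + 2510w − 1188 = ((1685159/203520)w − 127449/33920)((407040/14161)w + 4477440/14161) + (0)
Last nonzero remainder: (407040/14161)w + 4477440/14161. Dividing through by 407040/14161 gives the monic gcd w + 11.

w + 11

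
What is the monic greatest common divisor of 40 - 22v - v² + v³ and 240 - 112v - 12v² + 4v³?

-10 + 3v + v²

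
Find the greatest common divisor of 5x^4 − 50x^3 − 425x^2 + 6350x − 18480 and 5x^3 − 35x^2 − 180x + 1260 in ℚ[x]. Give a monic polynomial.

x^2 − 13x + 42

Repeated division with remainder:
  5x^4 − 50x^3 − 425x^2 + 6350x − 18480 = (x − 3)(5x^3 − 35x^2 − 180x + 1260) + (−350x^2 + 4550x − 14700)
  5x^3 − 35x^2 − 180x + 1260 = (−(1/70)x − 3/35)(−350x^2 + 4550x − 14700) + (0)
Last nonzero remainder: −350x^2 + 4550x − 14700. Dividing through by −350 gives the monic gcd x^2 − 13x + 42.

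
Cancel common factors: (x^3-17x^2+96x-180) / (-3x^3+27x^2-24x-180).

(-x+6)/(3x+6)

By polynomial division,
  x^3-17x^2+96x-180 = (-1/3)(-3x^3+27x^2-24x-180) + (-8x^2+88x-240)
  -3x^3+27x^2-24x-180 = ((3/8)x+3/4)(-8x^2+88x-240) + (0)
Last nonzero remainder: -8x^2+88x-240. Dividing through by -8 gives the monic gcd x^2-11x+30.
Cancel x^2-11x+30 from numerator and denominator to get the reduced form.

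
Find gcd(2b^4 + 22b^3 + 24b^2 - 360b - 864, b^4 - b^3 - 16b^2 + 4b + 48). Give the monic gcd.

b^2 - b - 12

Apply the Euclidean algorithm:
  2b^4 + 22b^3 + 24b^2 - 360b - 864 = (2)(b^4 - b^3 - 16b^2 + 4b + 48) + (24b^3 + 56b^2 - 368b - 960)
  b^4 - b^3 - 16b^2 + 4b + 48 = ((1/24)b - 5/36)(24b^3 + 56b^2 - 368b - 960) + ((64/9)b^2 - (64/9)b - 256/3)
  24b^3 + 56b^2 - 368b - 960 = ((27/8)b + 45/4)((64/9)b^2 - (64/9)b - 256/3) + (0)
Last nonzero remainder: (64/9)b^2 - (64/9)b - 256/3. Dividing through by 64/9 gives the monic gcd b^2 - b - 12.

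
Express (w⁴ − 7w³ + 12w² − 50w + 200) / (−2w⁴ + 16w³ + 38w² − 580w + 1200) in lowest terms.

(−w² − 2w − 10)/(2w² + 2w − 60)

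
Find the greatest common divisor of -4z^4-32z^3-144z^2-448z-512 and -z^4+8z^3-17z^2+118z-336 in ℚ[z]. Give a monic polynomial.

z^2+2z+16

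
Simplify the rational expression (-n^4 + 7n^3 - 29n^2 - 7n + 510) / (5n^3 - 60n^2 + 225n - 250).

(-n^3 + 2n^2 - 19n - 102)/(5n^2 - 35n + 50)

Apply the Euclidean algorithm:
  -n^4 + 7n^3 - 29n^2 - 7n + 510 = (-(1/5)n - 1)(5n^3 - 60n^2 + 225n - 250) + (-44n^2 + 168n + 260)
  5n^3 - 60n^2 + 225n - 250 = (-(5/44)n + 225/242)(-44n^2 + 168n + 260) + ((11900/121)n - 59500/121)
  -44n^2 + 168n + 260 = (-(1331/2975)n - 1573/2975)((11900/121)n - 59500/121) + (0)
Last nonzero remainder: (11900/121)n - 59500/121. Dividing through by 11900/121 gives the monic gcd n - 5.
Cancel n - 5 from numerator and denominator to get the reduced form.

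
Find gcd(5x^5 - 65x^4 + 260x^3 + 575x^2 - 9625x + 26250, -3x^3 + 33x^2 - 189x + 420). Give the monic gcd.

x^2 - 7x + 35

Repeated division with remainder:
  5x^5 - 65x^4 + 260x^3 + 575x^2 - 9625x + 26250 = (-(5/3)x^2 + (10/3)x + 55)(-3x^3 + 33x^2 - 189x + 420) + (90x^2 - 630x + 3150)
  -3x^3 + 33x^2 - 189x + 420 = (-(1/30)x + 2/15)(90x^2 - 630x + 3150) + (0)
Last nonzero remainder: 90x^2 - 630x + 3150. Dividing through by 90 gives the monic gcd x^2 - 7x + 35.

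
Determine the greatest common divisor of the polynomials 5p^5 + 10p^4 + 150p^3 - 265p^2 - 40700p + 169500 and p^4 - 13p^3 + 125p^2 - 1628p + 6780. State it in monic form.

By polynomial division,
  5p^5 + 10p^4 + 150p^3 - 265p^2 - 40700p + 169500 = (5p + 75)(p^4 - 13p^3 + 125p^2 - 1628p + 6780) + (500p^3 - 1500p^2 + 47500p - 339000)
  p^4 - 13p^3 + 125p^2 - 1628p + 6780 = ((1/500)p - 1/50)(500p^3 - 1500p^2 + 47500p - 339000) + (0)
Last nonzero remainder: 500p^3 - 1500p^2 + 47500p - 339000. Dividing through by 500 gives the monic gcd p^3 - 3p^2 + 95p - 678.

p^3 - 3p^2 + 95p - 678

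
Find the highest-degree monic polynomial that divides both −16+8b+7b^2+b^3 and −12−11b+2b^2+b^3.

By polynomial division,
  b^3+7b^2+8b−16 = (b^3+2b^2−11b−12) + (5b^2+19b−4)
  b^3+2b^2−11b−12 = ((1/5)b−9/25)(5b^2+19b−4) + (−(84/25)b−336/25)
  5b^2+19b−4 = (−(125/84)b+25/84)(−(84/25)b−336/25) + (0)
Last nonzero remainder: −(84/25)b−336/25. Dividing through by −84/25 gives the monic gcd b+4.

4+b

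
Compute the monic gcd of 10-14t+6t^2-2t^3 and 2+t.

1

Euclidean algorithm in ℚ[t]:
  -2t^3+6t^2-14t+10 = (-2t^2+10t-34)(t+2) + (78)
  t+2 = ((1/78)t+1/39)(78) + (0)
The last nonzero remainder is the constant 78, so the polynomials are coprime and gcd = 1.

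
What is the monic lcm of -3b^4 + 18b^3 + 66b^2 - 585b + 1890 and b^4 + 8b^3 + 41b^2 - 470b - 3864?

By polynomial division,
  -3b^4 + 18b^3 + 66b^2 - 585b + 1890 = (-3)(b^4 + 8b^3 + 41b^2 - 470b - 3864) + (42b^3 + 189b^2 - 1995b - 9702)
  b^4 + 8b^3 + 41b^2 - 470b - 3864 = ((1/42)b + 1/12)(42b^3 + 189b^2 - 1995b - 9702) + ((291/4)b^2 - (291/4)b - 6111/2)
  42b^3 + 189b^2 - 1995b - 9702 = ((56/97)b + 308/97)((291/4)b^2 - (291/4)b - 6111/2) + (0)
Last nonzero remainder: (291/4)b^2 - (291/4)b - 6111/2. Dividing through by 291/4 gives the monic gcd b^2 - b - 42.
Then lcm(f, g) = f·g / gcd(f, g); expanding and making the result monic gives the answer.

b^6 + 3b^5 + 16b^4 - 555b^3 - 899b^2 + 12270b - 57960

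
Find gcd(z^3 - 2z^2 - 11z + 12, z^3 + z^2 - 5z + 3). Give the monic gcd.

By polynomial division,
  z^3 - 2z^2 - 11z + 12 = (z^3 + z^2 - 5z + 3) + (-3z^2 - 6z + 9)
  z^3 + z^2 - 5z + 3 = (-(1/3)z + 1/3)(-3z^2 - 6z + 9) + (0)
Last nonzero remainder: -3z^2 - 6z + 9. Dividing through by -3 gives the monic gcd z^2 + 2z - 3.

z^2 + 2z - 3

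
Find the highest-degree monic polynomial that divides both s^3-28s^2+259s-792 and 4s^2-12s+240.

Repeated division with remainder:
  s^3-28s^2+259s-792 = ((1/4)s-25/4)(4s^2-12s+240) + (124s+708)
  4s^2-12s+240 = ((1/31)s-270/961)(124s+708) + (421800/961)
  124s+708 = ((29791/105450)s+56699/35150)(421800/961) + (0)
The last nonzero remainder is the constant 421800/961, so the polynomials are coprime and gcd = 1.

1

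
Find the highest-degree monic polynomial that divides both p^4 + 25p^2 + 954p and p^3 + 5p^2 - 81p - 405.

Apply the Euclidean algorithm:
  p^4 + 25p^2 + 954p = (p - 5)(p^3 + 5p^2 - 81p - 405) + (131p^2 + 954p - 2025)
  p^3 + 5p^2 - 81p - 405 = ((1/131)p - 299/17161)(131p^2 + 954p - 2025) + (-(839520/17161)p - 7555680/17161)
  131p^2 + 954p - 2025 = (-(2248091/839520)p + 85805/18656)(-(839520/17161)p - 7555680/17161) + (0)
Last nonzero remainder: -(839520/17161)p - 7555680/17161. Dividing through by -839520/17161 gives the monic gcd p + 9.

p + 9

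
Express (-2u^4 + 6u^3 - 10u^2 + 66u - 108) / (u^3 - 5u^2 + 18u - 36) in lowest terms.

(-2u^3 - 10u + 36)/(u^2 - 2u + 12)

By polynomial division,
  -2u^4 + 6u^3 - 10u^2 + 66u - 108 = (-2u - 4)(u^3 - 5u^2 + 18u - 36) + (6u^2 + 66u - 252)
  u^3 - 5u^2 + 18u - 36 = ((1/6)u - 8/3)(6u^2 + 66u - 252) + (236u - 708)
  6u^2 + 66u - 252 = ((3/118)u + 21/59)(236u - 708) + (0)
Last nonzero remainder: 236u - 708. Dividing through by 236 gives the monic gcd u - 3.
Cancel u - 3 from numerator and denominator to get the reduced form.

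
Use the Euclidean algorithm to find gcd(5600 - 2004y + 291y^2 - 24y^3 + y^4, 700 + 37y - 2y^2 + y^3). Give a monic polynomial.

Apply the Euclidean algorithm:
  y^4 - 24y^3 + 291y^2 - 2004y + 5600 = (y - 22)(y^3 - 2y^2 + 37y + 700) + (210y^2 - 1890y + 21000)
  y^3 - 2y^2 + 37y + 700 = ((1/210)y + 1/30)(210y^2 - 1890y + 21000) + (0)
Last nonzero remainder: 210y^2 - 1890y + 21000. Dividing through by 210 gives the monic gcd y^2 - 9y + 100.

100 - 9y + y^2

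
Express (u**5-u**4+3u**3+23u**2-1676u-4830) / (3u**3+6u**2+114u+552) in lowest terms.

(u**3+u**2-41u-105)/(3u+12)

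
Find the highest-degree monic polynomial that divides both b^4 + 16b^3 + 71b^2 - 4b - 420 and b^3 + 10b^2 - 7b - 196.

b + 7

Euclidean algorithm in ℚ[b]:
  b^4 + 16b^3 + 71b^2 - 4b - 420 = (b + 6)(b^3 + 10b^2 - 7b - 196) + (18b^2 + 234b + 756)
  b^3 + 10b^2 - 7b - 196 = ((1/18)b - 1/6)(18b^2 + 234b + 756) + (-10b - 70)
  18b^2 + 234b + 756 = (-(9/5)b - 54/5)(-10b - 70) + (0)
Last nonzero remainder: -10b - 70. Dividing through by -10 gives the monic gcd b + 7.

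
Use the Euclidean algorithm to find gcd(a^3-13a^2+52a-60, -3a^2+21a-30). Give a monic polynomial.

By polynomial division,
  a^3-13a^2+52a-60 = (-(1/3)a+2)(-3a^2+21a-30) + (0)
Last nonzero remainder: -3a^2+21a-30. Dividing through by -3 gives the monic gcd a^2-7a+10.

a^2-7a+10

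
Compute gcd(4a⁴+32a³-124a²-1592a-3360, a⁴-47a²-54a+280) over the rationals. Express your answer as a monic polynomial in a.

a³+2a²-43a-140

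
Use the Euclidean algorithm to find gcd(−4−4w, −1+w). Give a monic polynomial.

Euclidean algorithm in ℚ[w]:
  −4w−4 = (−4)(w−1) + (−8)
  w−1 = (−(1/8)w+1/8)(−8) + (0)
The last nonzero remainder is the constant −8, so the polynomials are coprime and gcd = 1.

1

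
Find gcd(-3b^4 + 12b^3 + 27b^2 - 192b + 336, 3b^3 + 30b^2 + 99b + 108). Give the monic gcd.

Apply the Euclidean algorithm:
  -3b^4 + 12b^3 + 27b^2 - 192b + 336 = (-b + 14)(3b^3 + 30b^2 + 99b + 108) + (-294b^2 - 1470b - 1176)
  3b^3 + 30b^2 + 99b + 108 = (-(1/98)b - 5/98)(-294b^2 - 1470b - 1176) + (12b + 48)
  -294b^2 - 1470b - 1176 = (-(49/2)b - 49/2)(12b + 48) + (0)
Last nonzero remainder: 12b + 48. Dividing through by 12 gives the monic gcd b + 4.

b + 4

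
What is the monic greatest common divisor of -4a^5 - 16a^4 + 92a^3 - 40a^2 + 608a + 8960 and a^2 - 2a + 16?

Apply the Euclidean algorithm:
  -4a^5 - 16a^4 + 92a^3 - 40a^2 + 608a + 8960 = (-4a^3 - 24a^2 + 108a + 560)(a^2 - 2a + 16) + (0)
The last nonzero remainder a^2 - 2a + 16 is already monic.

a^2 - 2a + 16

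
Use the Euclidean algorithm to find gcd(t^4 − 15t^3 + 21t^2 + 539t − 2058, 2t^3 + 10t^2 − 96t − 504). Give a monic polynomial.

t^2 − t − 42

Apply the Euclidean algorithm:
  t^4 − 15t^3 + 21t^2 + 539t − 2058 = ((1/2)t − 10)(2t^3 + 10t^2 − 96t − 504) + (169t^2 − 169t − 7098)
  2t^3 + 10t^2 − 96t − 504 = ((2/169)t + 12/169)(169t^2 − 169t − 7098) + (0)
Last nonzero remainder: 169t^2 − 169t − 7098. Dividing through by 169 gives the monic gcd t^2 − t − 42.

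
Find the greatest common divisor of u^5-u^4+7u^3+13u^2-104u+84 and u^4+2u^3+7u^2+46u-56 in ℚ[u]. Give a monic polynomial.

u^3-2u^2+15u-14

Repeated division with remainder:
  u^5-u^4+7u^3+13u^2-104u+84 = (u-3)(u^4+2u^3+7u^2+46u-56) + (6u^3-12u^2+90u-84)
  u^4+2u^3+7u^2+46u-56 = ((1/6)u+2/3)(6u^3-12u^2+90u-84) + (0)
Last nonzero remainder: 6u^3-12u^2+90u-84. Dividing through by 6 gives the monic gcd u^3-2u^2+15u-14.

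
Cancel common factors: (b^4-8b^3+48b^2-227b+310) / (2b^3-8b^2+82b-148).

Euclidean algorithm in ℚ[b]:
  b^4-8b^3+48b^2-227b+310 = ((1/2)b-2)(2b^3-8b^2+82b-148) + (-9b^2+11b+14)
  2b^3-8b^2+82b-148 = (-(2/9)b+50/81)(-9b^2+11b+14) + ((6344/81)b-12688/81)
  -9b^2+11b+14 = (-(729/6344)b-567/6344)((6344/81)b-12688/81) + (0)
Last nonzero remainder: (6344/81)b-12688/81. Dividing through by 6344/81 gives the monic gcd b-2.
Cancel b-2 from numerator and denominator to get the reduced form.

(b^3-6b^2+36b-155)/(2b^2-4b+74)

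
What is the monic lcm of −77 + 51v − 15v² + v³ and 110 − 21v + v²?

Euclidean algorithm in ℚ[v]:
  v³ − 15v² + 51v − 77 = (v + 6)(v² − 21v + 110) + (67v − 737)
  v² − 21v + 110 = ((1/67)v − 10/67)(67v − 737) + (0)
Last nonzero remainder: 67v − 737. Dividing through by 67 gives the monic gcd v − 11.
Then lcm(f, g) = f·g / gcd(f, g); expanding and making the result monic gives the answer.

770 − 587v + 201v² − 25v³ + v⁴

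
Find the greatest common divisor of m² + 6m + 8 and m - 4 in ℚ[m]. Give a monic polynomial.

Repeated division with remainder:
  m² + 6m + 8 = (m + 10)(m - 4) + (48)
  m - 4 = ((1/48)m - 1/12)(48) + (0)
The last nonzero remainder is the constant 48, so the polynomials are coprime and gcd = 1.

1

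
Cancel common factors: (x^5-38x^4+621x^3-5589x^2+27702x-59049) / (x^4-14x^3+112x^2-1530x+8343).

(x^3-20x^2+180x-729)/(x^2+4x+103)

By polynomial division,
  x^5-38x^4+621x^3-5589x^2+27702x-59049 = (x-24)(x^4-14x^3+112x^2-1530x+8343) + (173x^3-1371x^2-17361x+141183)
  x^4-14x^3+112x^2-1530x+8343 = ((1/173)x-1051/29929)(173x^3-1371x^2-17361x+141183) + ((4914580/29929)x^2-(88462440/29929)x+398080980/29929)
  173x^3-1371x^2-17361x+141183 = ((5177717/4914580)x+52166247/4914580)((4914580/29929)x^2-(88462440/29929)x+398080980/29929) + (0)
Last nonzero remainder: (4914580/29929)x^2-(88462440/29929)x+398080980/29929. Dividing through by 4914580/29929 gives the monic gcd x^2-18x+81.
Cancel x^2-18x+81 from numerator and denominator to get the reduced form.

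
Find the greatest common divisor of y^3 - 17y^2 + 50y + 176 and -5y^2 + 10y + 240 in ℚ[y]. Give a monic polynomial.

y - 8

Euclidean algorithm in ℚ[y]:
  y^3 - 17y^2 + 50y + 176 = (-(1/5)y + 3)(-5y^2 + 10y + 240) + (68y - 544)
  -5y^2 + 10y + 240 = (-(5/68)y - 15/34)(68y - 544) + (0)
Last nonzero remainder: 68y - 544. Dividing through by 68 gives the monic gcd y - 8.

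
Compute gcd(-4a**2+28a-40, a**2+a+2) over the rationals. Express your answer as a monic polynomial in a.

1

Euclidean algorithm in ℚ[a]:
  -4a**2+28a-40 = (-4)(a**2+a+2) + (32a-32)
  a**2+a+2 = ((1/32)a+1/16)(32a-32) + (4)
  32a-32 = (8a-8)(4) + (0)
The last nonzero remainder is the constant 4, so the polynomials are coprime and gcd = 1.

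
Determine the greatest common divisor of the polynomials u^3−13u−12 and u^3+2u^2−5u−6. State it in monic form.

u^2+4u+3

Apply the Euclidean algorithm:
  u^3−13u−12 = (u^3+2u^2−5u−6) + (−2u^2−8u−6)
  u^3+2u^2−5u−6 = (−(1/2)u+1)(−2u^2−8u−6) + (0)
Last nonzero remainder: −2u^2−8u−6. Dividing through by −2 gives the monic gcd u^2+4u+3.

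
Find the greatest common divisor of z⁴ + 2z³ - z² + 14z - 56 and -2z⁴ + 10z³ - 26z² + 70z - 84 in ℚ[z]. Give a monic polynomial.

By polynomial division,
  z⁴ + 2z³ - z² + 14z - 56 = (-1/2)(-2z⁴ + 10z³ - 26z² + 70z - 84) + (7z³ - 14z² + 49z - 98)
  -2z⁴ + 10z³ - 26z² + 70z - 84 = (-(2/7)z + 6/7)(7z³ - 14z² + 49z - 98) + (0)
Last nonzero remainder: 7z³ - 14z² + 49z - 98. Dividing through by 7 gives the monic gcd z³ - 2z² + 7z - 14.

z³ - 2z² + 7z - 14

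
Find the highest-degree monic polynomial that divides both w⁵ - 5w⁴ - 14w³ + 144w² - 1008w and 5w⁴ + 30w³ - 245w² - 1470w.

Repeated division with remainder:
  w⁵ - 5w⁴ - 14w³ + 144w² - 1008w = ((1/5)w - 11/5)(5w⁴ + 30w³ - 245w² - 1470w) + (101w³ - 101w² - 4242w)
  5w⁴ + 30w³ - 245w² - 1470w = ((5/101)w + 35/101)(101w³ - 101w² - 4242w) + (0)
Last nonzero remainder: 101w³ - 101w² - 4242w. Dividing through by 101 gives the monic gcd w³ - w² - 42w.

w³ - w² - 42w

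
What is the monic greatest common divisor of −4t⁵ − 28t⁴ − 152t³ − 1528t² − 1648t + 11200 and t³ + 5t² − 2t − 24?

t² + 2t − 8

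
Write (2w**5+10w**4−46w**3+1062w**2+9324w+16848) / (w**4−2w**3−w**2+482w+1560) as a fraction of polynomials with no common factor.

Apply the Euclidean algorithm:
  2w**5+10w**4−46w**3+1062w**2+9324w+16848 = (2w+14)(w**4−2w**3−w**2+482w+1560) + (−16w**3+112w**2−544w−4992)
  w**4−2w**3−w**2+482w+1560 = (−(1/16)w−5/16)(−16w**3+112w**2−544w−4992) + (0)
Last nonzero remainder: −16w**3+112w**2−544w−4992. Dividing through by −16 gives the monic gcd w**3−7w**2+34w+312.
Cancel w**3−7w**2+34w+312 from numerator and denominator to get the reduced form.

(2w**2+24w+54)/(w+5)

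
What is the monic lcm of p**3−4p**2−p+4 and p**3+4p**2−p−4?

p**4−17p**2+16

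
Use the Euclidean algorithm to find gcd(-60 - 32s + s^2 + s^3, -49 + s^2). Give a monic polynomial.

Repeated division with remainder:
  s^3 + s^2 - 32s - 60 = (s + 1)(s^2 - 49) + (17s - 11)
  s^2 - 49 = ((1/17)s + 11/289)(17s - 11) + (-14040/289)
  17s - 11 = (-(4913/14040)s + 3179/14040)(-14040/289) + (0)
The last nonzero remainder is the constant -14040/289, so the polynomials are coprime and gcd = 1.

1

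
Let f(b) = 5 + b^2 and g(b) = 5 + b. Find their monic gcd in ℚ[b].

By polynomial division,
  b^2 + 5 = (b − 5)(b + 5) + (30)
  b + 5 = ((1/30)b + 1/6)(30) + (0)
The last nonzero remainder is the constant 30, so the polynomials are coprime and gcd = 1.

1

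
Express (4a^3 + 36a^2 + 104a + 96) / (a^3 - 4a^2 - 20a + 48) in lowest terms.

(4a^2 + 20a + 24)/(a^2 - 8a + 12)

Apply the Euclidean algorithm:
  4a^3 + 36a^2 + 104a + 96 = (4)(a^3 - 4a^2 - 20a + 48) + (52a^2 + 184a - 96)
  a^3 - 4a^2 - 20a + 48 = ((1/52)a - 49/338)(52a^2 + 184a - 96) + ((1440/169)a + 5760/169)
  52a^2 + 184a - 96 = ((2197/360)a - 169/60)((1440/169)a + 5760/169) + (0)
Last nonzero remainder: (1440/169)a + 5760/169. Dividing through by 1440/169 gives the monic gcd a + 4.
Cancel a + 4 from numerator and denominator to get the reduced form.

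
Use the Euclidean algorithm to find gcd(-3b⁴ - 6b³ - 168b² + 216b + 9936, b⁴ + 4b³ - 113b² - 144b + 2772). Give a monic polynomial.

Apply the Euclidean algorithm:
  -3b⁴ - 6b³ - 168b² + 216b + 9936 = (-3)(b⁴ + 4b³ - 113b² - 144b + 2772) + (6b³ - 507b² - 216b + 18252)
  b⁴ + 4b³ - 113b² - 144b + 2772 = ((1/6)b + 59/4)(6b³ - 507b² - 216b + 18252) + ((29605/4)b² - 266445)
  6b³ - 507b² - 216b + 18252 = ((24/29605)b - 2028/29605)((29605/4)b² - 266445) + (0)
Last nonzero remainder: (29605/4)b² - 266445. Dividing through by 29605/4 gives the monic gcd b² - 36.

b² - 36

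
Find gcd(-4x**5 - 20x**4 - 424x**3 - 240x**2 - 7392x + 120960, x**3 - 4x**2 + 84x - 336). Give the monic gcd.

x**2 + 84

Repeated division with remainder:
  -4x**5 - 20x**4 - 424x**3 - 240x**2 - 7392x + 120960 = (-4x**2 - 36x - 232)(x**3 - 4x**2 + 84x - 336) + (512x**2 + 43008)
  x**3 - 4x**2 + 84x - 336 = ((1/512)x - 1/128)(512x**2 + 43008) + (0)
Last nonzero remainder: 512x**2 + 43008. Dividing through by 512 gives the monic gcd x**2 + 84.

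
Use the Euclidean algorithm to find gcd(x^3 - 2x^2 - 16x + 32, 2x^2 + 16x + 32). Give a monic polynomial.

x + 4

By polynomial division,
  x^3 - 2x^2 - 16x + 32 = ((1/2)x - 5)(2x^2 + 16x + 32) + (48x + 192)
  2x^2 + 16x + 32 = ((1/24)x + 1/6)(48x + 192) + (0)
Last nonzero remainder: 48x + 192. Dividing through by 48 gives the monic gcd x + 4.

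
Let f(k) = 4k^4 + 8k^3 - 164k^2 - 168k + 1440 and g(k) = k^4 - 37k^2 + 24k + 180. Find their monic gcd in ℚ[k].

k^3 - 2k^2 - 33k + 90

Repeated division with remainder:
  4k^4 + 8k^3 - 164k^2 - 168k + 1440 = (4)(k^4 - 37k^2 + 24k + 180) + (8k^3 - 16k^2 - 264k + 720)
  k^4 - 37k^2 + 24k + 180 = ((1/8)k + 1/4)(8k^3 - 16k^2 - 264k + 720) + (0)
Last nonzero remainder: 8k^3 - 16k^2 - 264k + 720. Dividing through by 8 gives the monic gcd k^3 - 2k^2 - 33k + 90.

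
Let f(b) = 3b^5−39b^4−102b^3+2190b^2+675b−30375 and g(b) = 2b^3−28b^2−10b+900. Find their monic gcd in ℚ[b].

b^2−4b−45

Euclidean algorithm in ℚ[b]:
  3b^5−39b^4−102b^3+2190b^2+675b−30375 = ((3/2)b^2+(3/2)b−45/2)(2b^3−28b^2−10b+900) + (225b^2−900b−10125)
  2b^3−28b^2−10b+900 = ((2/225)b−4/45)(225b^2−900b−10125) + (0)
Last nonzero remainder: 225b^2−900b−10125. Dividing through by 225 gives the monic gcd b^2−4b−45.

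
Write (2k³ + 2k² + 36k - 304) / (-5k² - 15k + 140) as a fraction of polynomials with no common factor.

Euclidean algorithm in ℚ[k]:
  2k³ + 2k² + 36k - 304 = (-(2/5)k + 4/5)(-5k² - 15k + 140) + (104k - 416)
  -5k² - 15k + 140 = (-(5/104)k - 35/104)(104k - 416) + (0)
Last nonzero remainder: 104k - 416. Dividing through by 104 gives the monic gcd k - 4.
Cancel k - 4 from numerator and denominator to get the reduced form.

(-2k² - 10k - 76)/(5k + 35)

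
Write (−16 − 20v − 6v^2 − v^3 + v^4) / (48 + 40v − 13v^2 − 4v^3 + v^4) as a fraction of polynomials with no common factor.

(4 + 2v + v^2)/(−12 − v + v^2)

By polynomial division,
  v^4 − v^3 − 6v^2 − 20v − 16 = (v^4 − 4v^3 − 13v^2 + 40v + 48) + (3v^3 + 7v^2 − 60v − 64)
  v^4 − 4v^3 − 13v^2 + 40v + 48 = ((1/3)v − 19/9)(3v^3 + 7v^2 − 60v − 64) + ((196/9)v^2 − (196/3)v − 784/9)
  3v^3 + 7v^2 − 60v − 64 = ((27/196)v + 36/49)((196/9)v^2 − (196/3)v − 784/9) + (0)
Last nonzero remainder: (196/9)v^2 − (196/3)v − 784/9. Dividing through by 196/9 gives the monic gcd v^2 − 3v − 4.
Cancel v^2 − 3v − 4 from numerator and denominator to get the reduced form.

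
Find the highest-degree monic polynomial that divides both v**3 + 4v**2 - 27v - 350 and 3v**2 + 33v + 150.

Euclidean algorithm in ℚ[v]:
  v**3 + 4v**2 - 27v - 350 = ((1/3)v - 7/3)(3v**2 + 33v + 150) + (0)
Last nonzero remainder: 3v**2 + 33v + 150. Dividing through by 3 gives the monic gcd v**2 + 11v + 50.

v**2 + 11v + 50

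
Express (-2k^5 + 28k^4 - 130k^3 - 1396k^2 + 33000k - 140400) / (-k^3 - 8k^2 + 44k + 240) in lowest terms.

(2k^3 - 36k^2 + 394k - 2340)/(k + 4)

Euclidean algorithm in ℚ[k]:
  -2k^5 + 28k^4 - 130k^3 - 1396k^2 + 33000k - 140400 = (2k^2 - 44k + 570)(-k^3 - 8k^2 + 44k + 240) + (4620k^2 + 18480k - 277200)
  -k^3 - 8k^2 + 44k + 240 = (-(1/4620)k - 1/1155)(4620k^2 + 18480k - 277200) + (0)
Last nonzero remainder: 4620k^2 + 18480k - 277200. Dividing through by 4620 gives the monic gcd k^2 + 4k - 60.
Cancel k^2 + 4k - 60 from numerator and denominator to get the reduced form.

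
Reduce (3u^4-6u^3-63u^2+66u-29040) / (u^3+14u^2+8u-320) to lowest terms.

(3u^3-36u^2+297u-2904)/(u^2+4u-32)

Apply the Euclidean algorithm:
  3u^4-6u^3-63u^2+66u-29040 = (3u-48)(u^3+14u^2+8u-320) + (585u^2+1410u-44400)
  u^3+14u^2+8u-320 = ((1/585)u+452/22815)(585u^2+1410u-44400) + ((85120/1521)u+851200/1521)
  585u^2+1410u-44400 = ((177957/17024)u-168831/2128)((85120/1521)u+851200/1521) + (0)
Last nonzero remainder: (85120/1521)u+851200/1521. Dividing through by 85120/1521 gives the monic gcd u+10.
Cancel u+10 from numerator and denominator to get the reduced form.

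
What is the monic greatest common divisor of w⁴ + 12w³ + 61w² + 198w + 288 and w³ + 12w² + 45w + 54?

w² + 9w + 18

By polynomial division,
  w⁴ + 12w³ + 61w² + 198w + 288 = (w)(w³ + 12w² + 45w + 54) + (16w² + 144w + 288)
  w³ + 12w² + 45w + 54 = ((1/16)w + 3/16)(16w² + 144w + 288) + (0)
Last nonzero remainder: 16w² + 144w + 288. Dividing through by 16 gives the monic gcd w² + 9w + 18.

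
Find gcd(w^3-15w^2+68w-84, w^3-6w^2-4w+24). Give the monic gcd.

Apply the Euclidean algorithm:
  w^3-15w^2+68w-84 = (w^3-6w^2-4w+24) + (-9w^2+72w-108)
  w^3-6w^2-4w+24 = (-(1/9)w-2/9)(-9w^2+72w-108) + (0)
Last nonzero remainder: -9w^2+72w-108. Dividing through by -9 gives the monic gcd w^2-8w+12.

w^2-8w+12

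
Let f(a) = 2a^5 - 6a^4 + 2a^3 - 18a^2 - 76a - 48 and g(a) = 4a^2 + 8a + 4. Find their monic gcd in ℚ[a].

By polynomial division,
  2a^5 - 6a^4 + 2a^3 - 18a^2 - 76a - 48 = ((1/2)a^3 - (5/2)a^2 + 5a - 12)(4a^2 + 8a + 4) + (0)
Last nonzero remainder: 4a^2 + 8a + 4. Dividing through by 4 gives the monic gcd a^2 + 2a + 1.

a^2 + 2a + 1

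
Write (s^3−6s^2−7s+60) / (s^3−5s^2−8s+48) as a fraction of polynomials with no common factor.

(s−5)/(s−4)

Euclidean algorithm in ℚ[s]:
  s^3−6s^2−7s+60 = (s^3−5s^2−8s+48) + (−s^2+s+12)
  s^3−5s^2−8s+48 = (−s+4)(−s^2+s+12) + (0)
Last nonzero remainder: −s^2+s+12. Dividing through by −1 gives the monic gcd s^2−s−12.
Cancel s^2−s−12 from numerator and denominator to get the reduced form.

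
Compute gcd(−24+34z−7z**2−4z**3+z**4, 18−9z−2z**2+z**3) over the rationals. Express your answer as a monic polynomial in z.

−6+z+z**2

Euclidean algorithm in ℚ[z]:
  z**4−4z**3−7z**2+34z−24 = (z−2)(z**3−2z**2−9z+18) + (−2z**2−2z+12)
  z**3−2z**2−9z+18 = (−(1/2)z+3/2)(−2z**2−2z+12) + (0)
Last nonzero remainder: −2z**2−2z+12. Dividing through by −2 gives the monic gcd z**2+z−6.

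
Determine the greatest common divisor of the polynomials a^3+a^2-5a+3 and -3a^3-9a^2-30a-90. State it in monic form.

a+3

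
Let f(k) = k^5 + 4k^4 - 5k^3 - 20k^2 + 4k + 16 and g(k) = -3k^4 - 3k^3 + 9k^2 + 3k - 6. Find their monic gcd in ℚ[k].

k^3 + 2k^2 - k - 2

Repeated division with remainder:
  k^5 + 4k^4 - 5k^3 - 20k^2 + 4k + 16 = (-(1/3)k - 1)(-3k^4 - 3k^3 + 9k^2 + 3k - 6) + (-5k^3 - 10k^2 + 5k + 10)
  -3k^4 - 3k^3 + 9k^2 + 3k - 6 = ((3/5)k - 3/5)(-5k^3 - 10k^2 + 5k + 10) + (0)
Last nonzero remainder: -5k^3 - 10k^2 + 5k + 10. Dividing through by -5 gives the monic gcd k^3 + 2k^2 - k - 2.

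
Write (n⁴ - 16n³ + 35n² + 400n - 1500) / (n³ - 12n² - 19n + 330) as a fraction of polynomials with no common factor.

Euclidean algorithm in ℚ[n]:
  n⁴ - 16n³ + 35n² + 400n - 1500 = (n - 4)(n³ - 12n² - 19n + 330) + (6n² - 6n - 180)
  n³ - 12n² - 19n + 330 = ((1/6)n - 11/6)(6n² - 6n - 180) + (0)
Last nonzero remainder: 6n² - 6n - 180. Dividing through by 6 gives the monic gcd n² - n - 30.
Cancel n² - n - 30 from numerator and denominator to get the reduced form.

(n² - 15n + 50)/(n - 11)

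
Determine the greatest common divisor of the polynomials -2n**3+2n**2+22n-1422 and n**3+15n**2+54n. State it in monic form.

n+9

By polynomial division,
  -2n**3+2n**2+22n-1422 = (-2)(n**3+15n**2+54n) + (32n**2+130n-1422)
  n**3+15n**2+54n = ((1/32)n+175/512)(32n**2+130n-1422) + ((13825/256)n+124425/256)
  32n**2+130n-1422 = ((8192/13825)n-512/175)((13825/256)n+124425/256) + (0)
Last nonzero remainder: (13825/256)n+124425/256. Dividing through by 13825/256 gives the monic gcd n+9.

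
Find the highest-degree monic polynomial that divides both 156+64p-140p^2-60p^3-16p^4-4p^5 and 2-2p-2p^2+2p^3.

-1+p^2

Euclidean algorithm in ℚ[p]:
  -4p^5-16p^4-60p^3-140p^2+64p+156 = (-2p^2-10p-42)(2p^3-2p^2-2p+2) + (-240p^2+240)
  2p^3-2p^2-2p+2 = (-(1/120)p+1/120)(-240p^2+240) + (0)
Last nonzero remainder: -240p^2+240. Dividing through by -240 gives the monic gcd p^2-1.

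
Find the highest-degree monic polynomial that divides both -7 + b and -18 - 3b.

Euclidean algorithm in ℚ[b]:
  b - 7 = (-1/3)(-3b - 18) + (-13)
  -3b - 18 = ((3/13)b + 18/13)(-13) + (0)
The last nonzero remainder is the constant -13, so the polynomials are coprime and gcd = 1.

1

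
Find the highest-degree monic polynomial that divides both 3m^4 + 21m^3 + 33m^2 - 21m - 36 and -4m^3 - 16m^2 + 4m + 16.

m^3 + 4m^2 - m - 4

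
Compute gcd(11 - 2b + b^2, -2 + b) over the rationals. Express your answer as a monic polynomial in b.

1

Repeated division with remainder:
  b^2 - 2b + 11 = (b)(b - 2) + (11)
  b - 2 = ((1/11)b - 2/11)(11) + (0)
The last nonzero remainder is the constant 11, so the polynomials are coprime and gcd = 1.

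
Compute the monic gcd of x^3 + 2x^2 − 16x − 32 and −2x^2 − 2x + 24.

x + 4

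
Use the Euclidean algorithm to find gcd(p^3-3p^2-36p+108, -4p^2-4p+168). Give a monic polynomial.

Repeated division with remainder:
  p^3-3p^2-36p+108 = (-(1/4)p+1)(-4p^2-4p+168) + (10p-60)
  -4p^2-4p+168 = (-(2/5)p-14/5)(10p-60) + (0)
Last nonzero remainder: 10p-60. Dividing through by 10 gives the monic gcd p-6.

p-6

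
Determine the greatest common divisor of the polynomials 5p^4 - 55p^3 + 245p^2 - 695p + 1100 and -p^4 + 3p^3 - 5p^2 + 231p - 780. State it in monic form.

p^2 - 9p + 20

By polynomial division,
  5p^4 - 55p^3 + 245p^2 - 695p + 1100 = (-5)(-p^4 + 3p^3 - 5p^2 + 231p - 780) + (-40p^3 + 220p^2 + 460p - 2800)
  -p^4 + 3p^3 - 5p^2 + 231p - 780 = ((1/40)p + 1/16)(-40p^3 + 220p^2 + 460p - 2800) + (-(121/4)p^2 + (1089/4)p - 605)
  -40p^3 + 220p^2 + 460p - 2800 = ((160/121)p + 560/121)(-(121/4)p^2 + (1089/4)p - 605) + (0)
Last nonzero remainder: -(121/4)p^2 + (1089/4)p - 605. Dividing through by -121/4 gives the monic gcd p^2 - 9p + 20.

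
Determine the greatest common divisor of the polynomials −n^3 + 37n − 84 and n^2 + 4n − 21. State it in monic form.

n^2 + 4n − 21

By polynomial division,
  −n^3 + 37n − 84 = (−n + 4)(n^2 + 4n − 21) + (0)
The last nonzero remainder n^2 + 4n − 21 is already monic.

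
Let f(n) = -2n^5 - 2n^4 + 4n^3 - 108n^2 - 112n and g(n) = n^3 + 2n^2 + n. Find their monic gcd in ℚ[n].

Apply the Euclidean algorithm:
  -2n^5 - 2n^4 + 4n^3 - 108n^2 - 112n = (-2n^2 + 2n + 2)(n^3 + 2n^2 + n) + (-114n^2 - 114n)
  n^3 + 2n^2 + n = (-(1/114)n - 1/114)(-114n^2 - 114n) + (0)
Last nonzero remainder: -114n^2 - 114n. Dividing through by -114 gives the monic gcd n^2 + n.

n^2 + n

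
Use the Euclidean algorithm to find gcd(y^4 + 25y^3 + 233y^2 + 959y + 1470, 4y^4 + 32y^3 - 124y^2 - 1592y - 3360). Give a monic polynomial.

Repeated division with remainder:
  y^4 + 25y^3 + 233y^2 + 959y + 1470 = (1/4)(4y^4 + 32y^3 - 124y^2 - 1592y - 3360) + (17y^3 + 264y^2 + 1357y + 2310)
  4y^4 + 32y^3 - 124y^2 - 1592y - 3360 = ((4/17)y - 512/289)(17y^3 + 264y^2 + 1357y + 2310) + ((7056/289)y^2 + (77616/289)y + 211680/289)
  17y^3 + 264y^2 + 1357y + 2310 = ((4913/7056)y + 3179/1008)((7056/289)y^2 + (77616/289)y + 211680/289) + (0)
Last nonzero remainder: (7056/289)y^2 + (77616/289)y + 211680/289. Dividing through by 7056/289 gives the monic gcd y^2 + 11y + 30.

y^2 + 11y + 30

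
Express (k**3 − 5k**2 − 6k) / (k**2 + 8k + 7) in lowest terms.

(k**2 − 6k)/(k + 7)

By polynomial division,
  k**3 − 5k**2 − 6k = (k − 13)(k**2 + 8k + 7) + (91k + 91)
  k**2 + 8k + 7 = ((1/91)k + 1/13)(91k + 91) + (0)
Last nonzero remainder: 91k + 91. Dividing through by 91 gives the monic gcd k + 1.
Cancel k + 1 from numerator and denominator to get the reduced form.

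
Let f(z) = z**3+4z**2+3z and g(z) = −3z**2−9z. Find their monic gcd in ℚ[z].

z**2+3z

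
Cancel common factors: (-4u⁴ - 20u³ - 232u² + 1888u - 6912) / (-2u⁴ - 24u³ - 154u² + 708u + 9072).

Euclidean algorithm in ℚ[u]:
  -4u⁴ - 20u³ - 232u² + 1888u - 6912 = (2)(-2u⁴ - 24u³ - 154u² + 708u + 9072) + (28u³ + 76u² + 472u - 25056)
  -2u⁴ - 24u³ - 154u² + 708u + 9072 = (-(1/14)u - 65/98)(28u³ + 76u² + 472u - 25056) + (-(3424/49)u² - (37664/49)u - 369792/49)
  28u³ + 76u² + 472u - 25056 = (-(343/856)u + 1421/428)(-(3424/49)u² - (37664/49)u - 369792/49) + (0)
Last nonzero remainder: -(3424/49)u² - (37664/49)u - 369792/49. Dividing through by -3424/49 gives the monic gcd u² + 11u + 108.
Cancel u² + 11u + 108 from numerator and denominator to get the reduced form.

(2u² - 12u + 32)/(u² + u - 42)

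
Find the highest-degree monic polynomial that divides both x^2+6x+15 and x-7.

1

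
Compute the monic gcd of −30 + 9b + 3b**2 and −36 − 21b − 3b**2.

1

Apply the Euclidean algorithm:
  3b**2 + 9b − 30 = (−1)(−3b**2 − 21b − 36) + (−12b − 66)
  −3b**2 − 21b − 36 = ((1/4)b + 3/8)(−12b − 66) + (−45/4)
  −12b − 66 = ((16/15)b + 88/15)(−45/4) + (0)
The last nonzero remainder is the constant −45/4, so the polynomials are coprime and gcd = 1.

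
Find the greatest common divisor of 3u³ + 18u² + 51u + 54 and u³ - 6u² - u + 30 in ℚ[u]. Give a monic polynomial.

u + 2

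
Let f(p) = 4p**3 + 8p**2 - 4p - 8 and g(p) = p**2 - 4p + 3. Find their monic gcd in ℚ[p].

p - 1

By polynomial division,
  4p**3 + 8p**2 - 4p - 8 = (4p + 24)(p**2 - 4p + 3) + (80p - 80)
  p**2 - 4p + 3 = ((1/80)p - 3/80)(80p - 80) + (0)
Last nonzero remainder: 80p - 80. Dividing through by 80 gives the monic gcd p - 1.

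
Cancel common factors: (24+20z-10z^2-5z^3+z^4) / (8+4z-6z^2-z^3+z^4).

(-6+z)/(-2+z)

By polynomial division,
  z^4-5z^3-10z^2+20z+24 = (z^4-z^3-6z^2+4z+8) + (-4z^3-4z^2+16z+16)
  z^4-z^3-6z^2+4z+8 = (-(1/4)z+1/2)(-4z^3-4z^2+16z+16) + (0)
Last nonzero remainder: -4z^3-4z^2+16z+16. Dividing through by -4 gives the monic gcd z^3+z^2-4z-4.
Cancel z^3+z^2-4z-4 from numerator and denominator to get the reduced form.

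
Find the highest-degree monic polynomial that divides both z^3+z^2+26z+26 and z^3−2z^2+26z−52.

Euclidean algorithm in ℚ[z]:
  z^3+z^2+26z+26 = (z^3−2z^2+26z−52) + (3z^2+78)
  z^3−2z^2+26z−52 = ((1/3)z−2/3)(3z^2+78) + (0)
Last nonzero remainder: 3z^2+78. Dividing through by 3 gives the monic gcd z^2+26.

z^2+26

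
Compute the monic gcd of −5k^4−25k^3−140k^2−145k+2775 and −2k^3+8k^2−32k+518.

Repeated division with remainder:
  −5k^4−25k^3−140k^2−145k+2775 = ((5/2)k+45/2)(−2k^3+8k^2−32k+518) + (−240k^2−720k−8880)
  −2k^3+8k^2−32k+518 = ((1/120)k−7/120)(−240k^2−720k−8880) + (0)
Last nonzero remainder: −240k^2−720k−8880. Dividing through by −240 gives the monic gcd k^2+3k+37.

k^2+3k+37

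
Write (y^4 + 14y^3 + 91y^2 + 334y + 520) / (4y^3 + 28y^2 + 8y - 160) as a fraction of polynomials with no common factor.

Repeated division with remainder:
  y^4 + 14y^3 + 91y^2 + 334y + 520 = ((1/4)y + 7/4)(4y^3 + 28y^2 + 8y - 160) + (40y^2 + 360y + 800)
  4y^3 + 28y^2 + 8y - 160 = ((1/10)y - 1/5)(40y^2 + 360y + 800) + (0)
Last nonzero remainder: 40y^2 + 360y + 800. Dividing through by 40 gives the monic gcd y^2 + 9y + 20.
Cancel y^2 + 9y + 20 from numerator and denominator to get the reduced form.

(y^2 + 5y + 26)/(4y - 8)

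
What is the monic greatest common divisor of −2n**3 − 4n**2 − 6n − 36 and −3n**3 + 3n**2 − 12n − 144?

n + 3

Apply the Euclidean algorithm:
  −2n**3 − 4n**2 − 6n − 36 = (2/3)(−3n**3 + 3n**2 − 12n − 144) + (−6n**2 + 2n + 60)
  −3n**3 + 3n**2 − 12n − 144 = ((1/2)n − 1/3)(−6n**2 + 2n + 60) + (−(124/3)n − 124)
  −6n**2 + 2n + 60 = ((9/62)n − 15/31)(−(124/3)n − 124) + (0)
Last nonzero remainder: −(124/3)n − 124. Dividing through by −124/3 gives the monic gcd n + 3.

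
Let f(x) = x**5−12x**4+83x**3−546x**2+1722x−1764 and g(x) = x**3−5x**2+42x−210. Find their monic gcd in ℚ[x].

Repeated division with remainder:
  x**5−12x**4+83x**3−546x**2+1722x−1764 = (x**2−7x+6)(x**3−5x**2+42x−210) + (−12x**2−504)
  x**3−5x**2+42x−210 = (−(1/12)x+5/12)(−12x**2−504) + (0)
Last nonzero remainder: −12x**2−504. Dividing through by −12 gives the monic gcd x**2+42.

x**2+42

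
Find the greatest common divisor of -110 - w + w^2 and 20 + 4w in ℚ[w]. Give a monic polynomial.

By polynomial division,
  w^2 - w - 110 = ((1/4)w - 3/2)(4w + 20) + (-80)
  4w + 20 = (-(1/20)w - 1/4)(-80) + (0)
The last nonzero remainder is the constant -80, so the polynomials are coprime and gcd = 1.

1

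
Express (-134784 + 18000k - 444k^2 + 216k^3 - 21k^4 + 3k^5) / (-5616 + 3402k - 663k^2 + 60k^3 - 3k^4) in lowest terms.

Euclidean algorithm in ℚ[k]:
  3k^5 - 21k^4 + 216k^3 - 444k^2 + 18000k - 134784 = (-k - 13)(-3k^4 + 60k^3 - 663k^2 + 3402k - 5616) + (333k^3 - 5661k^2 + 56610k - 207792)
  -3k^4 + 60k^3 - 663k^2 + 3402k - 5616 = (-(1/111)k + 1/37)(333k^3 - 5661k^2 + 56610k - 207792) + (0)
Last nonzero remainder: 333k^3 - 5661k^2 + 56610k - 207792. Dividing through by 333 gives the monic gcd k^3 - 17k^2 + 170k - 624.
Cancel k^3 - 17k^2 + 170k - 624 from numerator and denominator to get the reduced form.

(-72 - 10k - k^2)/(-3 + k)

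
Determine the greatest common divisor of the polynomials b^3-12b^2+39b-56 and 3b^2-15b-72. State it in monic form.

Euclidean algorithm in ℚ[b]:
  b^3-12b^2+39b-56 = ((1/3)b-7/3)(3b^2-15b-72) + (28b-224)
  3b^2-15b-72 = ((3/28)b+9/28)(28b-224) + (0)
Last nonzero remainder: 28b-224. Dividing through by 28 gives the monic gcd b-8.

b-8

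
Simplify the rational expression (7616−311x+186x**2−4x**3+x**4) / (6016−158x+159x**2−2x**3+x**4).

(119−3x+x**2)/(94−x+x**2)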